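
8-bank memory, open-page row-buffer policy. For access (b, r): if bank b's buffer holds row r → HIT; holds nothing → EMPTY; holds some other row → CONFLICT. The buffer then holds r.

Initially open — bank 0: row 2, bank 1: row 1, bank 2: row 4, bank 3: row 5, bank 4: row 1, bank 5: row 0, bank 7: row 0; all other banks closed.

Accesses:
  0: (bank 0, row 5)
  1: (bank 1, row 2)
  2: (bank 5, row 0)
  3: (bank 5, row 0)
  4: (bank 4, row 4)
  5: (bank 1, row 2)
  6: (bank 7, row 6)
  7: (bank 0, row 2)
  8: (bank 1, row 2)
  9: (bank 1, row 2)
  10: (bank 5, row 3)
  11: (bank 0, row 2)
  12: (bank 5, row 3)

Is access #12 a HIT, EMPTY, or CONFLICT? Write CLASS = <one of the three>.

CLASS = HIT

  [0] b0 r5: had r2 ⇒ C
  [1] b1 r2: had r1 ⇒ C
  [2] b5 r0: had r0 ⇒ H
  [3] b5 r0: had r0 ⇒ H
  [4] b4 r4: had r1 ⇒ C
  [5] b1 r2: had r2 ⇒ H
  [6] b7 r6: had r0 ⇒ C
  [7] b0 r2: had r5 ⇒ C
  [8] b1 r2: had r2 ⇒ H
  [9] b1 r2: had r2 ⇒ H
  [10] b5 r3: had r0 ⇒ C
  [11] b0 r2: had r2 ⇒ H
  [12] b5 r3: had r3 ⇒ H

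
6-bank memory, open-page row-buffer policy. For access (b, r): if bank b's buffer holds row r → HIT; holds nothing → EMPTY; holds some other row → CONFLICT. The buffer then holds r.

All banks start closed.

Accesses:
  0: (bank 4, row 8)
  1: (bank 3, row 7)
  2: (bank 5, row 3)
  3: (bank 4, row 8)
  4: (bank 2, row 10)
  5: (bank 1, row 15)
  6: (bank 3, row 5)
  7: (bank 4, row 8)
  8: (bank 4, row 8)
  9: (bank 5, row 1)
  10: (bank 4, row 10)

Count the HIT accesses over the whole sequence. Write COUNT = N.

0: bank 4 row 8 — prev None → EMPTY
1: bank 3 row 7 — prev None → EMPTY
2: bank 5 row 3 — prev None → EMPTY
3: bank 4 row 8 — prev 8 → HIT
4: bank 2 row 10 — prev None → EMPTY
5: bank 1 row 15 — prev None → EMPTY
6: bank 3 row 5 — prev 7 → CONFLICT
7: bank 4 row 8 — prev 8 → HIT
8: bank 4 row 8 — prev 8 → HIT
9: bank 5 row 1 — prev 3 → CONFLICT
10: bank 4 row 10 — prev 8 → CONFLICT

COUNT = 3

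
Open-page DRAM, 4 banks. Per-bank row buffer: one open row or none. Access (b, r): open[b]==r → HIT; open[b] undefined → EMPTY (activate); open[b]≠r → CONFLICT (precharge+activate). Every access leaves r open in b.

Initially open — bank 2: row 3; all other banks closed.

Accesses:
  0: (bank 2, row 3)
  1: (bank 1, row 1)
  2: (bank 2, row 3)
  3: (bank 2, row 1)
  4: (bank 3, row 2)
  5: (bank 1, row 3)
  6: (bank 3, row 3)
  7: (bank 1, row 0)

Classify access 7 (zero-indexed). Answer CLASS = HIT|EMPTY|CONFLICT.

  [0] b2 r3: had r3 ⇒ H
  [1] b1 r1: no row ⇒ E
  [2] b2 r3: had r3 ⇒ H
  [3] b2 r1: had r3 ⇒ C
  [4] b3 r2: no row ⇒ E
  [5] b1 r3: had r1 ⇒ C
  [6] b3 r3: had r2 ⇒ C
  [7] b1 r0: had r3 ⇒ C

CLASS = CONFLICT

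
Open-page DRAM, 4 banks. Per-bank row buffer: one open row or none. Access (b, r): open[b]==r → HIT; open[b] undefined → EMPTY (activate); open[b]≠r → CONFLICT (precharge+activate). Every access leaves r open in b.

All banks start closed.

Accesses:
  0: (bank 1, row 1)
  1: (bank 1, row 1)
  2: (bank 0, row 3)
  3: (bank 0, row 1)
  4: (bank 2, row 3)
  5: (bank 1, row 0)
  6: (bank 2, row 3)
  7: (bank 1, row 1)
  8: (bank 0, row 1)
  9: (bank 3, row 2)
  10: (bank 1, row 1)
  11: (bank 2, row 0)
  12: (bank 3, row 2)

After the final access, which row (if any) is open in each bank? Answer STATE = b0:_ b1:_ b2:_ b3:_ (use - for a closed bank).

#0 (1,1) E
#1 (1,1) H  (was 1)
#2 (0,3) E
#3 (0,1) C  (was 3)
#4 (2,3) E
#5 (1,0) C  (was 1)
#6 (2,3) H  (was 3)
#7 (1,1) C  (was 0)
#8 (0,1) H  (was 1)
#9 (3,2) E
#10 (1,1) H  (was 1)
#11 (2,0) C  (was 3)
#12 (3,2) H  (was 2)

STATE = b0:1 b1:1 b2:0 b3:2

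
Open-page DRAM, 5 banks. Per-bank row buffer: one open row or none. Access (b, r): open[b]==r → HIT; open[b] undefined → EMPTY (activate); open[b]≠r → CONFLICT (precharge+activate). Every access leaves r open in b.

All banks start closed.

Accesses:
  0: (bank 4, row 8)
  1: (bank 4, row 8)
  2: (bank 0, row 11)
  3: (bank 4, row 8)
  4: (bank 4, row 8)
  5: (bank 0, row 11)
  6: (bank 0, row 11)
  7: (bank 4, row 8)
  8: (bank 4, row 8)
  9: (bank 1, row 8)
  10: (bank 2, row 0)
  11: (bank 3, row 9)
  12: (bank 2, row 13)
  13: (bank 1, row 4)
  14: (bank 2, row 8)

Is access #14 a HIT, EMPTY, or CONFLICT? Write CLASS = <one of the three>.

CLASS = CONFLICT

0: bank 4 row 8 — prev None → EMPTY
1: bank 4 row 8 — prev 8 → HIT
2: bank 0 row 11 — prev None → EMPTY
3: bank 4 row 8 — prev 8 → HIT
4: bank 4 row 8 — prev 8 → HIT
5: bank 0 row 11 — prev 11 → HIT
6: bank 0 row 11 — prev 11 → HIT
7: bank 4 row 8 — prev 8 → HIT
8: bank 4 row 8 — prev 8 → HIT
9: bank 1 row 8 — prev None → EMPTY
10: bank 2 row 0 — prev None → EMPTY
11: bank 3 row 9 — prev None → EMPTY
12: bank 2 row 13 — prev 0 → CONFLICT
13: bank 1 row 4 — prev 8 → CONFLICT
14: bank 2 row 8 — prev 13 → CONFLICT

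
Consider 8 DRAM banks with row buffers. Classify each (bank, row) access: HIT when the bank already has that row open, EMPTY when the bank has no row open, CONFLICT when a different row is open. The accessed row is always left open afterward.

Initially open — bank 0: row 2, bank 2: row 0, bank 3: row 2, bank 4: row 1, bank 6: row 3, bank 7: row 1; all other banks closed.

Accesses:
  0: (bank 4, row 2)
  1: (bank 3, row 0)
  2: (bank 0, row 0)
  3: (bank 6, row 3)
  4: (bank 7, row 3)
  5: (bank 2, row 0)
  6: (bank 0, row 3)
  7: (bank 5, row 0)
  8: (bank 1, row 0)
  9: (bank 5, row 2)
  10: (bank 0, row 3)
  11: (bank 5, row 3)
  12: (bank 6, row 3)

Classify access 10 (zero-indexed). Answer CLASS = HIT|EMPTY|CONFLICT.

CLASS = HIT

  [0] b4 r2: had r1 ⇒ C
  [1] b3 r0: had r2 ⇒ C
  [2] b0 r0: had r2 ⇒ C
  [3] b6 r3: had r3 ⇒ H
  [4] b7 r3: had r1 ⇒ C
  [5] b2 r0: had r0 ⇒ H
  [6] b0 r3: had r0 ⇒ C
  [7] b5 r0: no row ⇒ E
  [8] b1 r0: no row ⇒ E
  [9] b5 r2: had r0 ⇒ C
  [10] b0 r3: had r3 ⇒ H
  [11] b5 r3: had r2 ⇒ C
  [12] b6 r3: had r3 ⇒ H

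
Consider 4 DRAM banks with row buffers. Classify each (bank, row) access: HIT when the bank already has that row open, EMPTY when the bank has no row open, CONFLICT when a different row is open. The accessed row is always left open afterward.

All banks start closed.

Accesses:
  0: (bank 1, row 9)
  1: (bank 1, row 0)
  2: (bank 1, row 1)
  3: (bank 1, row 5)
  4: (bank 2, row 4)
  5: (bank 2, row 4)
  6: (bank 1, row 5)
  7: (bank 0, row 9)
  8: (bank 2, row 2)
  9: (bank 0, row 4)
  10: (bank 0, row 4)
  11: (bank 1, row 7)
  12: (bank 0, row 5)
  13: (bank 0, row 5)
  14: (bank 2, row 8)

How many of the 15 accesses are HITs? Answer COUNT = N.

COUNT = 4

0: bank 1 row 9 — prev None → EMPTY
1: bank 1 row 0 — prev 9 → CONFLICT
2: bank 1 row 1 — prev 0 → CONFLICT
3: bank 1 row 5 — prev 1 → CONFLICT
4: bank 2 row 4 — prev None → EMPTY
5: bank 2 row 4 — prev 4 → HIT
6: bank 1 row 5 — prev 5 → HIT
7: bank 0 row 9 — prev None → EMPTY
8: bank 2 row 2 — prev 4 → CONFLICT
9: bank 0 row 4 — prev 9 → CONFLICT
10: bank 0 row 4 — prev 4 → HIT
11: bank 1 row 7 — prev 5 → CONFLICT
12: bank 0 row 5 — prev 4 → CONFLICT
13: bank 0 row 5 — prev 5 → HIT
14: bank 2 row 8 — prev 2 → CONFLICT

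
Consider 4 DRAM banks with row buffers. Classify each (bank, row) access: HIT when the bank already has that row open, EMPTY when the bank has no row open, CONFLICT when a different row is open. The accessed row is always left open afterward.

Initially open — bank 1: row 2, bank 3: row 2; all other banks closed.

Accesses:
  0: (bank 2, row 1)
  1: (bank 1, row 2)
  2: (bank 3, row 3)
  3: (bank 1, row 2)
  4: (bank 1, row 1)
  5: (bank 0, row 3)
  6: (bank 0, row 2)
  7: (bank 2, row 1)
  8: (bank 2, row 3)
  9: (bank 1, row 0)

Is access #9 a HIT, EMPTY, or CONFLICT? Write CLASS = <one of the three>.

CLASS = CONFLICT

step 0: bank2 None->1 [EMPTY]
step 1: bank1 2->2 [HIT]
step 2: bank3 2->3 [CONFLICT]
step 3: bank1 2->2 [HIT]
step 4: bank1 2->1 [CONFLICT]
step 5: bank0 None->3 [EMPTY]
step 6: bank0 3->2 [CONFLICT]
step 7: bank2 1->1 [HIT]
step 8: bank2 1->3 [CONFLICT]
step 9: bank1 1->0 [CONFLICT]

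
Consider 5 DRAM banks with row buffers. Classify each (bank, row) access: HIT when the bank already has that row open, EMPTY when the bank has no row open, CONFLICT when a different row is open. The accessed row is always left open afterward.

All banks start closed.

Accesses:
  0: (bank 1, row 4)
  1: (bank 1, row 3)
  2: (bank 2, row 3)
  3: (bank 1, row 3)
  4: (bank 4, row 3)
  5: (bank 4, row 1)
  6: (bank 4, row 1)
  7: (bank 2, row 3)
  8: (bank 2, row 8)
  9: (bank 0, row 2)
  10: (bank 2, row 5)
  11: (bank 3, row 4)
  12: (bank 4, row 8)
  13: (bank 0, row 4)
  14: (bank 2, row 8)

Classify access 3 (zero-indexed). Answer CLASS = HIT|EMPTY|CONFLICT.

#0 (1,4) E
#1 (1,3) C  (was 4)
#2 (2,3) E
#3 (1,3) H  (was 3)
#4 (4,3) E
#5 (4,1) C  (was 3)
#6 (4,1) H  (was 1)
#7 (2,3) H  (was 3)
#8 (2,8) C  (was 3)
#9 (0,2) E
#10 (2,5) C  (was 8)
#11 (3,4) E
#12 (4,8) C  (was 1)
#13 (0,4) C  (was 2)
#14 (2,8) C  (was 5)

CLASS = HIT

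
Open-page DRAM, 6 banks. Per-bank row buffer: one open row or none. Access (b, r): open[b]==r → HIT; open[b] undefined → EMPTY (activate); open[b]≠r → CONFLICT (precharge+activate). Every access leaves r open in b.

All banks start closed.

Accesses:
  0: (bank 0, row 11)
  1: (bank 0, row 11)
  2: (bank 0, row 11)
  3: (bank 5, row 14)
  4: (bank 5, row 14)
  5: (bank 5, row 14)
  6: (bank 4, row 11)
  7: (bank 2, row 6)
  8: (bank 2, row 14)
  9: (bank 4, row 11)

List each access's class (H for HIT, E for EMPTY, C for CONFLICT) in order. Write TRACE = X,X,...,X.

#0 (0,11) E
#1 (0,11) H  (was 11)
#2 (0,11) H  (was 11)
#3 (5,14) E
#4 (5,14) H  (was 14)
#5 (5,14) H  (was 14)
#6 (4,11) E
#7 (2,6) E
#8 (2,14) C  (was 6)
#9 (4,11) H  (was 11)

TRACE = E,H,H,E,H,H,E,E,C,H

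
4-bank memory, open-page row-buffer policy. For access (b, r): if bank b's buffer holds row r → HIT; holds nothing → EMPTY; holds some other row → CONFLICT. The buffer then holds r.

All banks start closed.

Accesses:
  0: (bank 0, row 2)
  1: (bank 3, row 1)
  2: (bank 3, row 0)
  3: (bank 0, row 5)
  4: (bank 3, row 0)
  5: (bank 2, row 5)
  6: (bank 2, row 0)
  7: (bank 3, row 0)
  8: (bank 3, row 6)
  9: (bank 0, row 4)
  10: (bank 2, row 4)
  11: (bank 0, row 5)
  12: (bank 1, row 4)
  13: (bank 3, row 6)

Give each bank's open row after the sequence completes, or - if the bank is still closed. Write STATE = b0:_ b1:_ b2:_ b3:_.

STATE = b0:5 b1:4 b2:4 b3:6

  [0] b0 r2: no row ⇒ E
  [1] b3 r1: no row ⇒ E
  [2] b3 r0: had r1 ⇒ C
  [3] b0 r5: had r2 ⇒ C
  [4] b3 r0: had r0 ⇒ H
  [5] b2 r5: no row ⇒ E
  [6] b2 r0: had r5 ⇒ C
  [7] b3 r0: had r0 ⇒ H
  [8] b3 r6: had r0 ⇒ C
  [9] b0 r4: had r5 ⇒ C
  [10] b2 r4: had r0 ⇒ C
  [11] b0 r5: had r4 ⇒ C
  [12] b1 r4: no row ⇒ E
  [13] b3 r6: had r6 ⇒ H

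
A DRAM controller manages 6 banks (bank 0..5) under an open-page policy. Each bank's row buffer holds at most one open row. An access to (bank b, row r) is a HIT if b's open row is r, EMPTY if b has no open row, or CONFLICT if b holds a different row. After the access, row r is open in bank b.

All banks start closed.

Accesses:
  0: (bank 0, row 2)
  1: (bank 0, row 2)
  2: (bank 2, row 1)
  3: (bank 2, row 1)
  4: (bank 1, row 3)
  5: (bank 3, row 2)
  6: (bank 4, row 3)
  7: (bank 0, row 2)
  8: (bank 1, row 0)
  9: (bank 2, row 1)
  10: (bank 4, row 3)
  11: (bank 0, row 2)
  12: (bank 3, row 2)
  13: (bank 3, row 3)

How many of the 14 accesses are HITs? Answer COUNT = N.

COUNT = 7

step 0: bank0 None->2 [EMPTY]
step 1: bank0 2->2 [HIT]
step 2: bank2 None->1 [EMPTY]
step 3: bank2 1->1 [HIT]
step 4: bank1 None->3 [EMPTY]
step 5: bank3 None->2 [EMPTY]
step 6: bank4 None->3 [EMPTY]
step 7: bank0 2->2 [HIT]
step 8: bank1 3->0 [CONFLICT]
step 9: bank2 1->1 [HIT]
step 10: bank4 3->3 [HIT]
step 11: bank0 2->2 [HIT]
step 12: bank3 2->2 [HIT]
step 13: bank3 2->3 [CONFLICT]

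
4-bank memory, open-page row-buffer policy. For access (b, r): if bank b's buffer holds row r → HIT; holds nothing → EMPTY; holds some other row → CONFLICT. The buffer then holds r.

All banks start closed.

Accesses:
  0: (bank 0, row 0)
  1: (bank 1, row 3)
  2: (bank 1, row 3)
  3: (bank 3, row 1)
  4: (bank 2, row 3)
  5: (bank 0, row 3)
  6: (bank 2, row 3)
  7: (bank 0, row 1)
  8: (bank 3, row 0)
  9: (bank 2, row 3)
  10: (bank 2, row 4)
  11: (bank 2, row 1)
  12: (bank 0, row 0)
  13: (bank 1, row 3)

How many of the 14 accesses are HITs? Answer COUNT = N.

step 0: bank0 None->0 [EMPTY]
step 1: bank1 None->3 [EMPTY]
step 2: bank1 3->3 [HIT]
step 3: bank3 None->1 [EMPTY]
step 4: bank2 None->3 [EMPTY]
step 5: bank0 0->3 [CONFLICT]
step 6: bank2 3->3 [HIT]
step 7: bank0 3->1 [CONFLICT]
step 8: bank3 1->0 [CONFLICT]
step 9: bank2 3->3 [HIT]
step 10: bank2 3->4 [CONFLICT]
step 11: bank2 4->1 [CONFLICT]
step 12: bank0 1->0 [CONFLICT]
step 13: bank1 3->3 [HIT]

COUNT = 4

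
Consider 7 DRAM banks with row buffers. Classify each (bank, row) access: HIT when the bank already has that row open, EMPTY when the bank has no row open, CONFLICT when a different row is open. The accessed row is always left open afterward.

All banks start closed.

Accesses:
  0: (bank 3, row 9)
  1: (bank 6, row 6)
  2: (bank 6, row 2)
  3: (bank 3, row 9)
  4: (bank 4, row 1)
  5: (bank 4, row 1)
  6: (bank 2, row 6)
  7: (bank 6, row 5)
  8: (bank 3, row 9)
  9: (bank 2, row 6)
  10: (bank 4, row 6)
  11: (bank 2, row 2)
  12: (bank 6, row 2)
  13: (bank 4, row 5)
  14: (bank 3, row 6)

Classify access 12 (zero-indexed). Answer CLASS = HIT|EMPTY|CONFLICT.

CLASS = CONFLICT

0: bank 3 row 9 — prev None → EMPTY
1: bank 6 row 6 — prev None → EMPTY
2: bank 6 row 2 — prev 6 → CONFLICT
3: bank 3 row 9 — prev 9 → HIT
4: bank 4 row 1 — prev None → EMPTY
5: bank 4 row 1 — prev 1 → HIT
6: bank 2 row 6 — prev None → EMPTY
7: bank 6 row 5 — prev 2 → CONFLICT
8: bank 3 row 9 — prev 9 → HIT
9: bank 2 row 6 — prev 6 → HIT
10: bank 4 row 6 — prev 1 → CONFLICT
11: bank 2 row 2 — prev 6 → CONFLICT
12: bank 6 row 2 — prev 5 → CONFLICT
13: bank 4 row 5 — prev 6 → CONFLICT
14: bank 3 row 6 — prev 9 → CONFLICT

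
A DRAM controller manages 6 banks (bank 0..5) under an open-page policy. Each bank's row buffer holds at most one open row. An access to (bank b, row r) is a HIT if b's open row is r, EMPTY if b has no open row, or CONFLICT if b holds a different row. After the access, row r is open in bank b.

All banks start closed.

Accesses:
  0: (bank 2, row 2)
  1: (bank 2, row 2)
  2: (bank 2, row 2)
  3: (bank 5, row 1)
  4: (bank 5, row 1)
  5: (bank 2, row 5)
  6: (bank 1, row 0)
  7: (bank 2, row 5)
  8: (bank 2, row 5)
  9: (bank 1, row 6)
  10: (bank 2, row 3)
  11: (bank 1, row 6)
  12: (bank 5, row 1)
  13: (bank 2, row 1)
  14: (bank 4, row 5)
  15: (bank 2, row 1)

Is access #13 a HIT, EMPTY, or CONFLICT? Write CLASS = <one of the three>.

CLASS = CONFLICT

#0 (2,2) E
#1 (2,2) H  (was 2)
#2 (2,2) H  (was 2)
#3 (5,1) E
#4 (5,1) H  (was 1)
#5 (2,5) C  (was 2)
#6 (1,0) E
#7 (2,5) H  (was 5)
#8 (2,5) H  (was 5)
#9 (1,6) C  (was 0)
#10 (2,3) C  (was 5)
#11 (1,6) H  (was 6)
#12 (5,1) H  (was 1)
#13 (2,1) C  (was 3)
#14 (4,5) E
#15 (2,1) H  (was 1)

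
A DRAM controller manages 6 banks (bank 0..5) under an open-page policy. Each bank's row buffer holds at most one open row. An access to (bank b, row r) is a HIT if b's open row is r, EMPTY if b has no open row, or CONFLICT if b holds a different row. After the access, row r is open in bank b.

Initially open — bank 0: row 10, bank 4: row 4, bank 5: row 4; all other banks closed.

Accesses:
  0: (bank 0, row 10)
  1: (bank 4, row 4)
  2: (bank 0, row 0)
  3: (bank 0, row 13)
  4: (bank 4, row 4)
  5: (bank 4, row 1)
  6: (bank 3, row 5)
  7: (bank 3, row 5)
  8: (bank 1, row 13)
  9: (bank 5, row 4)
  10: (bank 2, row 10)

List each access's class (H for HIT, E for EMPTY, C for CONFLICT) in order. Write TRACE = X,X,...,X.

  [0] b0 r10: had r10 ⇒ H
  [1] b4 r4: had r4 ⇒ H
  [2] b0 r0: had r10 ⇒ C
  [3] b0 r13: had r0 ⇒ C
  [4] b4 r4: had r4 ⇒ H
  [5] b4 r1: had r4 ⇒ C
  [6] b3 r5: no row ⇒ E
  [7] b3 r5: had r5 ⇒ H
  [8] b1 r13: no row ⇒ E
  [9] b5 r4: had r4 ⇒ H
  [10] b2 r10: no row ⇒ E

TRACE = H,H,C,C,H,C,E,H,E,H,E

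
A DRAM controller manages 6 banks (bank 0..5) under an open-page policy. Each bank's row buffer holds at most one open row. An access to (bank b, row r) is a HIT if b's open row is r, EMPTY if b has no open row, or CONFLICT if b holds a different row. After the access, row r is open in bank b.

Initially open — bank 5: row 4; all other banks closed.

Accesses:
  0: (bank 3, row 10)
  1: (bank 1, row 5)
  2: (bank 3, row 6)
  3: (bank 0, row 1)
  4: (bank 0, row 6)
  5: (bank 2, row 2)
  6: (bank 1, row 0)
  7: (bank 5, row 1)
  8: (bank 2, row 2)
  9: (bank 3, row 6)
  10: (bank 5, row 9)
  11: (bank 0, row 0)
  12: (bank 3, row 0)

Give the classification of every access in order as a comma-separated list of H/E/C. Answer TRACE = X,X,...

TRACE = E,E,C,E,C,E,C,C,H,H,C,C,C

0: bank 3 row 10 — prev None → EMPTY
1: bank 1 row 5 — prev None → EMPTY
2: bank 3 row 6 — prev 10 → CONFLICT
3: bank 0 row 1 — prev None → EMPTY
4: bank 0 row 6 — prev 1 → CONFLICT
5: bank 2 row 2 — prev None → EMPTY
6: bank 1 row 0 — prev 5 → CONFLICT
7: bank 5 row 1 — prev 4 → CONFLICT
8: bank 2 row 2 — prev 2 → HIT
9: bank 3 row 6 — prev 6 → HIT
10: bank 5 row 9 — prev 1 → CONFLICT
11: bank 0 row 0 — prev 6 → CONFLICT
12: bank 3 row 0 — prev 6 → CONFLICT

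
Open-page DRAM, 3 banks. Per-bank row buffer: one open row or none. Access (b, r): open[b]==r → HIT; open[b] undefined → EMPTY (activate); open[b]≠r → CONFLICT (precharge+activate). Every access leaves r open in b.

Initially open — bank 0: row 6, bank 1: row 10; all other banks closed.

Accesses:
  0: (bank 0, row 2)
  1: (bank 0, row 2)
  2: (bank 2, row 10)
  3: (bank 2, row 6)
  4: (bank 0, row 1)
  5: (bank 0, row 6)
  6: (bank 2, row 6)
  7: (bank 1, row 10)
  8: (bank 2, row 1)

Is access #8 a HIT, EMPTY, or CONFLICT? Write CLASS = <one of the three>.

CLASS = CONFLICT

0: bank 0 row 2 — prev 6 → CONFLICT
1: bank 0 row 2 — prev 2 → HIT
2: bank 2 row 10 — prev None → EMPTY
3: bank 2 row 6 — prev 10 → CONFLICT
4: bank 0 row 1 — prev 2 → CONFLICT
5: bank 0 row 6 — prev 1 → CONFLICT
6: bank 2 row 6 — prev 6 → HIT
7: bank 1 row 10 — prev 10 → HIT
8: bank 2 row 1 — prev 6 → CONFLICT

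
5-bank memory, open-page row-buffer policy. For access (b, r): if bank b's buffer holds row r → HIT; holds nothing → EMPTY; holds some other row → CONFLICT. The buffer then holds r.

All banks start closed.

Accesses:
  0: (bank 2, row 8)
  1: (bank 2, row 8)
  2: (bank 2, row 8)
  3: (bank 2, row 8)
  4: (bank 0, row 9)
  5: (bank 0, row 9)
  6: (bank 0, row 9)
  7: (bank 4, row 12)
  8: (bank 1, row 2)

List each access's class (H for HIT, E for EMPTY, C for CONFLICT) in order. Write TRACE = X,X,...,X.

0: bank 2 row 8 — prev None → EMPTY
1: bank 2 row 8 — prev 8 → HIT
2: bank 2 row 8 — prev 8 → HIT
3: bank 2 row 8 — prev 8 → HIT
4: bank 0 row 9 — prev None → EMPTY
5: bank 0 row 9 — prev 9 → HIT
6: bank 0 row 9 — prev 9 → HIT
7: bank 4 row 12 — prev None → EMPTY
8: bank 1 row 2 — prev None → EMPTY

TRACE = E,H,H,H,E,H,H,E,E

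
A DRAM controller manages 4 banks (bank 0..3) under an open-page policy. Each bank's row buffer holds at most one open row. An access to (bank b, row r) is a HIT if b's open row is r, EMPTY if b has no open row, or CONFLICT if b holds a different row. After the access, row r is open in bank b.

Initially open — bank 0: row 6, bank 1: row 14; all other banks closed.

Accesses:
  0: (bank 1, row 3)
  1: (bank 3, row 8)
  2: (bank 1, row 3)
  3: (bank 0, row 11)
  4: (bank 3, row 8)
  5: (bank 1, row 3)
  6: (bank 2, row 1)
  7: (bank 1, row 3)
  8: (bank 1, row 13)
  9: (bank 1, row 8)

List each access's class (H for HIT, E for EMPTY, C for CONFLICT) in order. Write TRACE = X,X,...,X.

  [0] b1 r3: had r14 ⇒ C
  [1] b3 r8: no row ⇒ E
  [2] b1 r3: had r3 ⇒ H
  [3] b0 r11: had r6 ⇒ C
  [4] b3 r8: had r8 ⇒ H
  [5] b1 r3: had r3 ⇒ H
  [6] b2 r1: no row ⇒ E
  [7] b1 r3: had r3 ⇒ H
  [8] b1 r13: had r3 ⇒ C
  [9] b1 r8: had r13 ⇒ C

TRACE = C,E,H,C,H,H,E,H,C,C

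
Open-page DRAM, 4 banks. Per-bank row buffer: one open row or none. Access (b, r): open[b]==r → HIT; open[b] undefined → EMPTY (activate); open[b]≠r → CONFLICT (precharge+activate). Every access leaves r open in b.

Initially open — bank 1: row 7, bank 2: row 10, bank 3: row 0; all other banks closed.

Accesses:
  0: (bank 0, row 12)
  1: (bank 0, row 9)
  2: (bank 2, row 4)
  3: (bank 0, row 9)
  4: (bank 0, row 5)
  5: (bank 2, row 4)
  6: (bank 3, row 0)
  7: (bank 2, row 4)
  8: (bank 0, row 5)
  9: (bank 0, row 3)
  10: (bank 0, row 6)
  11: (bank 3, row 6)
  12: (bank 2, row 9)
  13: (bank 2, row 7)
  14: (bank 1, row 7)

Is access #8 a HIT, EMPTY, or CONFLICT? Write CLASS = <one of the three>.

CLASS = HIT

#0 (0,12) E
#1 (0,9) C  (was 12)
#2 (2,4) C  (was 10)
#3 (0,9) H  (was 9)
#4 (0,5) C  (was 9)
#5 (2,4) H  (was 4)
#6 (3,0) H  (was 0)
#7 (2,4) H  (was 4)
#8 (0,5) H  (was 5)
#9 (0,3) C  (was 5)
#10 (0,6) C  (was 3)
#11 (3,6) C  (was 0)
#12 (2,9) C  (was 4)
#13 (2,7) C  (was 9)
#14 (1,7) H  (was 7)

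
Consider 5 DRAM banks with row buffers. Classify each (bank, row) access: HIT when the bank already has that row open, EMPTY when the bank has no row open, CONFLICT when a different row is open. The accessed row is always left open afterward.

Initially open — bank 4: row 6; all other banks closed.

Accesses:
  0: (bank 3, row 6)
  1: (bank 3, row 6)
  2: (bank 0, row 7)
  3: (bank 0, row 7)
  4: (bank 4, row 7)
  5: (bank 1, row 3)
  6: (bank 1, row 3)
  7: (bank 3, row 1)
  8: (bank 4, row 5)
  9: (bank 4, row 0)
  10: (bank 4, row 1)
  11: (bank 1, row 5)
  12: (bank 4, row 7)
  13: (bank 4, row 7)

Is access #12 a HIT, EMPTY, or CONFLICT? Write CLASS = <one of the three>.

CLASS = CONFLICT

#0 (3,6) E
#1 (3,6) H  (was 6)
#2 (0,7) E
#3 (0,7) H  (was 7)
#4 (4,7) C  (was 6)
#5 (1,3) E
#6 (1,3) H  (was 3)
#7 (3,1) C  (was 6)
#8 (4,5) C  (was 7)
#9 (4,0) C  (was 5)
#10 (4,1) C  (was 0)
#11 (1,5) C  (was 3)
#12 (4,7) C  (was 1)
#13 (4,7) H  (was 7)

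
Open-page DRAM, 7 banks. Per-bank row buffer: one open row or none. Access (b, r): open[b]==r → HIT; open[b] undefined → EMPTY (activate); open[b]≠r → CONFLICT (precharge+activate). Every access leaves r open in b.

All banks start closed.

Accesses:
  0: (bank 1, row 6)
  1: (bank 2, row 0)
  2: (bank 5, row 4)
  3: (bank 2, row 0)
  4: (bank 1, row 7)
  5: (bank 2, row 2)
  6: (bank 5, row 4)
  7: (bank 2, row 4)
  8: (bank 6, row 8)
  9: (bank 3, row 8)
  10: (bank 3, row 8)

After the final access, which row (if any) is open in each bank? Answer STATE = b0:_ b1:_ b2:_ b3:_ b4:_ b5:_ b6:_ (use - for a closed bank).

STATE = b0:- b1:7 b2:4 b3:8 b4:- b5:4 b6:8

  [0] b1 r6: no row ⇒ E
  [1] b2 r0: no row ⇒ E
  [2] b5 r4: no row ⇒ E
  [3] b2 r0: had r0 ⇒ H
  [4] b1 r7: had r6 ⇒ C
  [5] b2 r2: had r0 ⇒ C
  [6] b5 r4: had r4 ⇒ H
  [7] b2 r4: had r2 ⇒ C
  [8] b6 r8: no row ⇒ E
  [9] b3 r8: no row ⇒ E
  [10] b3 r8: had r8 ⇒ H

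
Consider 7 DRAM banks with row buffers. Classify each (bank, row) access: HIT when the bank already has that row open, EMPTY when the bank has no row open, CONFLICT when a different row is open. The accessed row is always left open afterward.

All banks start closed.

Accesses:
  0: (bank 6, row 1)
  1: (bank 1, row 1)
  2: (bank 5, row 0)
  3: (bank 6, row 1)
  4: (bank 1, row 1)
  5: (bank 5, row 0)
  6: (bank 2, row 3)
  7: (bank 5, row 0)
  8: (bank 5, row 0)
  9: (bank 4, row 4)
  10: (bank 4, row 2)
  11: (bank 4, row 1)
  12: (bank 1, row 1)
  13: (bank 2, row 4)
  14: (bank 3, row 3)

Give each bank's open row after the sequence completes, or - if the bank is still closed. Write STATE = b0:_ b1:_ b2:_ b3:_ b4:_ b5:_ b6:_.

STATE = b0:- b1:1 b2:4 b3:3 b4:1 b5:0 b6:1

0: bank 6 row 1 — prev None → EMPTY
1: bank 1 row 1 — prev None → EMPTY
2: bank 5 row 0 — prev None → EMPTY
3: bank 6 row 1 — prev 1 → HIT
4: bank 1 row 1 — prev 1 → HIT
5: bank 5 row 0 — prev 0 → HIT
6: bank 2 row 3 — prev None → EMPTY
7: bank 5 row 0 — prev 0 → HIT
8: bank 5 row 0 — prev 0 → HIT
9: bank 4 row 4 — prev None → EMPTY
10: bank 4 row 2 — prev 4 → CONFLICT
11: bank 4 row 1 — prev 2 → CONFLICT
12: bank 1 row 1 — prev 1 → HIT
13: bank 2 row 4 — prev 3 → CONFLICT
14: bank 3 row 3 — prev None → EMPTY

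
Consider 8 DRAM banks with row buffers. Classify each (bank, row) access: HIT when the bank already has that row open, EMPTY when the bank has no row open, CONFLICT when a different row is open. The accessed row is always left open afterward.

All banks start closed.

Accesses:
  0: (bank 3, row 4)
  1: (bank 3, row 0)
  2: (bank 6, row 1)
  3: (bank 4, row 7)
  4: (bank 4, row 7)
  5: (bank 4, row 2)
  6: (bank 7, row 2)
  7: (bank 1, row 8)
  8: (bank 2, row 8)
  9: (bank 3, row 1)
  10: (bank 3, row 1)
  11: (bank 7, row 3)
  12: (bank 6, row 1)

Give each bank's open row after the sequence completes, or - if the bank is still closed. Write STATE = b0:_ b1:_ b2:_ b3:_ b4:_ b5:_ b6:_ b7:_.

STATE = b0:- b1:8 b2:8 b3:1 b4:2 b5:- b6:1 b7:3

  [0] b3 r4: no row ⇒ E
  [1] b3 r0: had r4 ⇒ C
  [2] b6 r1: no row ⇒ E
  [3] b4 r7: no row ⇒ E
  [4] b4 r7: had r7 ⇒ H
  [5] b4 r2: had r7 ⇒ C
  [6] b7 r2: no row ⇒ E
  [7] b1 r8: no row ⇒ E
  [8] b2 r8: no row ⇒ E
  [9] b3 r1: had r0 ⇒ C
  [10] b3 r1: had r1 ⇒ H
  [11] b7 r3: had r2 ⇒ C
  [12] b6 r1: had r1 ⇒ H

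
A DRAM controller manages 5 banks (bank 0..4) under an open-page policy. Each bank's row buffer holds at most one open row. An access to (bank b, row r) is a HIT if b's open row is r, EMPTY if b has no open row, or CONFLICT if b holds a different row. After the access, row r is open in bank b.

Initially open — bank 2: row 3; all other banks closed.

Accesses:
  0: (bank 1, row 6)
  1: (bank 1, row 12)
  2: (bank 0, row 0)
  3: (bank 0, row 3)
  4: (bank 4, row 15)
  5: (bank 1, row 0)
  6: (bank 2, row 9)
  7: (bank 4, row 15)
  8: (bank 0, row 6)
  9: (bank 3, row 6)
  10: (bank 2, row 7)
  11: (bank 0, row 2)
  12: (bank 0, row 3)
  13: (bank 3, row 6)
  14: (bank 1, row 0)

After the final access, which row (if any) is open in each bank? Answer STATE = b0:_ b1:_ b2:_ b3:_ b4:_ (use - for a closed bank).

STATE = b0:3 b1:0 b2:7 b3:6 b4:15

#0 (1,6) E
#1 (1,12) C  (was 6)
#2 (0,0) E
#3 (0,3) C  (was 0)
#4 (4,15) E
#5 (1,0) C  (was 12)
#6 (2,9) C  (was 3)
#7 (4,15) H  (was 15)
#8 (0,6) C  (was 3)
#9 (3,6) E
#10 (2,7) C  (was 9)
#11 (0,2) C  (was 6)
#12 (0,3) C  (was 2)
#13 (3,6) H  (was 6)
#14 (1,0) H  (was 0)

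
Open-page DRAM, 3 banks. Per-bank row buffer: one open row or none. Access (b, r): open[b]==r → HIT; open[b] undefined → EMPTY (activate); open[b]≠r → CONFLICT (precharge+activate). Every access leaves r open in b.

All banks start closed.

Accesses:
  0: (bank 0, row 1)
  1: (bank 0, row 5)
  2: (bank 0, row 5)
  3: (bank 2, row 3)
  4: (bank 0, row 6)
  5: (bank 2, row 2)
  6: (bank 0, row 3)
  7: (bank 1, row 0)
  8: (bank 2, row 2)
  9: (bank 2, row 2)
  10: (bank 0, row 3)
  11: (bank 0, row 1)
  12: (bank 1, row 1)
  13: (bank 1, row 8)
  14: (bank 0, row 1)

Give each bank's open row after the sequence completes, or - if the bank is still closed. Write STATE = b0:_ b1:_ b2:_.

  [0] b0 r1: no row ⇒ E
  [1] b0 r5: had r1 ⇒ C
  [2] b0 r5: had r5 ⇒ H
  [3] b2 r3: no row ⇒ E
  [4] b0 r6: had r5 ⇒ C
  [5] b2 r2: had r3 ⇒ C
  [6] b0 r3: had r6 ⇒ C
  [7] b1 r0: no row ⇒ E
  [8] b2 r2: had r2 ⇒ H
  [9] b2 r2: had r2 ⇒ H
  [10] b0 r3: had r3 ⇒ H
  [11] b0 r1: had r3 ⇒ C
  [12] b1 r1: had r0 ⇒ C
  [13] b1 r8: had r1 ⇒ C
  [14] b0 r1: had r1 ⇒ H

STATE = b0:1 b1:8 b2:2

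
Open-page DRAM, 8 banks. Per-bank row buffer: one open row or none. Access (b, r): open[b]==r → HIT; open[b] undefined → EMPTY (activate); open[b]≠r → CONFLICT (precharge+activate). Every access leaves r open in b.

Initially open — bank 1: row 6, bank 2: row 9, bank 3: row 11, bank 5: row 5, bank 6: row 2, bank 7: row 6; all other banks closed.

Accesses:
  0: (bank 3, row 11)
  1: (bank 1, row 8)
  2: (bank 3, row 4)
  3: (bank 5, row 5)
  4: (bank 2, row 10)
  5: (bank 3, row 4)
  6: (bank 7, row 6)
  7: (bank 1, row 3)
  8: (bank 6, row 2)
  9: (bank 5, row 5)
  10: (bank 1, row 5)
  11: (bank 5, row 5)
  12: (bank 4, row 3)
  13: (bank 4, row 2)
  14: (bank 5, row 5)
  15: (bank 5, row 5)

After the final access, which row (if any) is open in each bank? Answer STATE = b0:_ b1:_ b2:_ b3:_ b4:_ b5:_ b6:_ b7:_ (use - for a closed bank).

STATE = b0:- b1:5 b2:10 b3:4 b4:2 b5:5 b6:2 b7:6

#0 (3,11) H  (was 11)
#1 (1,8) C  (was 6)
#2 (3,4) C  (was 11)
#3 (5,5) H  (was 5)
#4 (2,10) C  (was 9)
#5 (3,4) H  (was 4)
#6 (7,6) H  (was 6)
#7 (1,3) C  (was 8)
#8 (6,2) H  (was 2)
#9 (5,5) H  (was 5)
#10 (1,5) C  (was 3)
#11 (5,5) H  (was 5)
#12 (4,3) E
#13 (4,2) C  (was 3)
#14 (5,5) H  (was 5)
#15 (5,5) H  (was 5)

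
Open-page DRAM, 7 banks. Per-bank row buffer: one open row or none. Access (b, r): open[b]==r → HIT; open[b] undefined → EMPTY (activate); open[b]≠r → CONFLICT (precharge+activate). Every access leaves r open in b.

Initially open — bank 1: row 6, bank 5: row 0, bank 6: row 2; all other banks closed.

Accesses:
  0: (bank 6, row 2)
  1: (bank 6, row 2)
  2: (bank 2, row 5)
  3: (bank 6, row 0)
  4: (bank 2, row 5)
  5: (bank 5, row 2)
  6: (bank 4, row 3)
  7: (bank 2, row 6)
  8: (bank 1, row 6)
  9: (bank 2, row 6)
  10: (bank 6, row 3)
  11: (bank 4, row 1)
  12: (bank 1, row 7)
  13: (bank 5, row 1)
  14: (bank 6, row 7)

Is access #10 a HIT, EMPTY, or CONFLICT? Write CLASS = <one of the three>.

#0 (6,2) H  (was 2)
#1 (6,2) H  (was 2)
#2 (2,5) E
#3 (6,0) C  (was 2)
#4 (2,5) H  (was 5)
#5 (5,2) C  (was 0)
#6 (4,3) E
#7 (2,6) C  (was 5)
#8 (1,6) H  (was 6)
#9 (2,6) H  (was 6)
#10 (6,3) C  (was 0)
#11 (4,1) C  (was 3)
#12 (1,7) C  (was 6)
#13 (5,1) C  (was 2)
#14 (6,7) C  (was 3)

CLASS = CONFLICT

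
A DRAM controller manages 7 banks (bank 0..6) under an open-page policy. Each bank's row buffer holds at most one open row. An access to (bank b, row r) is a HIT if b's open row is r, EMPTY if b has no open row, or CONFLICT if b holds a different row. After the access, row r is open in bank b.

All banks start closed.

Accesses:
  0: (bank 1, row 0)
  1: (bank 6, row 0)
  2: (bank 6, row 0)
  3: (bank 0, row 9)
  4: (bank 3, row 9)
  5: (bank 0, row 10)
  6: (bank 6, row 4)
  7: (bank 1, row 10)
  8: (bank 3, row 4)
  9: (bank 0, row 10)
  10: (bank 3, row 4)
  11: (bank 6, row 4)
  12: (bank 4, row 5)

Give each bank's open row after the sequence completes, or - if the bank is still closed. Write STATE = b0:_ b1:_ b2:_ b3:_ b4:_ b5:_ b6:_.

0: bank 1 row 0 — prev None → EMPTY
1: bank 6 row 0 — prev None → EMPTY
2: bank 6 row 0 — prev 0 → HIT
3: bank 0 row 9 — prev None → EMPTY
4: bank 3 row 9 — prev None → EMPTY
5: bank 0 row 10 — prev 9 → CONFLICT
6: bank 6 row 4 — prev 0 → CONFLICT
7: bank 1 row 10 — prev 0 → CONFLICT
8: bank 3 row 4 — prev 9 → CONFLICT
9: bank 0 row 10 — prev 10 → HIT
10: bank 3 row 4 — prev 4 → HIT
11: bank 6 row 4 — prev 4 → HIT
12: bank 4 row 5 — prev None → EMPTY

STATE = b0:10 b1:10 b2:- b3:4 b4:5 b5:- b6:4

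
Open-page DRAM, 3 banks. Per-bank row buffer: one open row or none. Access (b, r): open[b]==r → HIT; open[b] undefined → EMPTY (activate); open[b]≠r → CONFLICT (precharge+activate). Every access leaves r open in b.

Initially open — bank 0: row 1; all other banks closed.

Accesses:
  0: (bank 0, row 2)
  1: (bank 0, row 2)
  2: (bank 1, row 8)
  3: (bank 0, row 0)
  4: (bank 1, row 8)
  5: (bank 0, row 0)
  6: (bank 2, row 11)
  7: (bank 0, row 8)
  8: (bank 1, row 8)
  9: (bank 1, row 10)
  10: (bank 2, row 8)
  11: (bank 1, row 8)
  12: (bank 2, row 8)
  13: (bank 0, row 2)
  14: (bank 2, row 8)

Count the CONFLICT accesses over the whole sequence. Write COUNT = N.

COUNT = 7

0: bank 0 row 2 — prev 1 → CONFLICT
1: bank 0 row 2 — prev 2 → HIT
2: bank 1 row 8 — prev None → EMPTY
3: bank 0 row 0 — prev 2 → CONFLICT
4: bank 1 row 8 — prev 8 → HIT
5: bank 0 row 0 — prev 0 → HIT
6: bank 2 row 11 — prev None → EMPTY
7: bank 0 row 8 — prev 0 → CONFLICT
8: bank 1 row 8 — prev 8 → HIT
9: bank 1 row 10 — prev 8 → CONFLICT
10: bank 2 row 8 — prev 11 → CONFLICT
11: bank 1 row 8 — prev 10 → CONFLICT
12: bank 2 row 8 — prev 8 → HIT
13: bank 0 row 2 — prev 8 → CONFLICT
14: bank 2 row 8 — prev 8 → HIT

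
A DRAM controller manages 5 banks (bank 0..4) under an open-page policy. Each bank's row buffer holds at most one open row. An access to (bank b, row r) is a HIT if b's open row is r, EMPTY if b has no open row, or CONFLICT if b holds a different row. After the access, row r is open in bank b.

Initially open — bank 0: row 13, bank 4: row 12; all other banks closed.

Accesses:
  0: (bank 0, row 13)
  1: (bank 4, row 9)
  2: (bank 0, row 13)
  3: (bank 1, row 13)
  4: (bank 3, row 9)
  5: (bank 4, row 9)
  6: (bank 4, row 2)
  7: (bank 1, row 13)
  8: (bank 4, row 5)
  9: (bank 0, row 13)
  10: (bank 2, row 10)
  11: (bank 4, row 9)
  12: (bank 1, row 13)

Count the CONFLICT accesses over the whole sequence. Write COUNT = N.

COUNT = 4

  [0] b0 r13: had r13 ⇒ H
  [1] b4 r9: had r12 ⇒ C
  [2] b0 r13: had r13 ⇒ H
  [3] b1 r13: no row ⇒ E
  [4] b3 r9: no row ⇒ E
  [5] b4 r9: had r9 ⇒ H
  [6] b4 r2: had r9 ⇒ C
  [7] b1 r13: had r13 ⇒ H
  [8] b4 r5: had r2 ⇒ C
  [9] b0 r13: had r13 ⇒ H
  [10] b2 r10: no row ⇒ E
  [11] b4 r9: had r5 ⇒ C
  [12] b1 r13: had r13 ⇒ H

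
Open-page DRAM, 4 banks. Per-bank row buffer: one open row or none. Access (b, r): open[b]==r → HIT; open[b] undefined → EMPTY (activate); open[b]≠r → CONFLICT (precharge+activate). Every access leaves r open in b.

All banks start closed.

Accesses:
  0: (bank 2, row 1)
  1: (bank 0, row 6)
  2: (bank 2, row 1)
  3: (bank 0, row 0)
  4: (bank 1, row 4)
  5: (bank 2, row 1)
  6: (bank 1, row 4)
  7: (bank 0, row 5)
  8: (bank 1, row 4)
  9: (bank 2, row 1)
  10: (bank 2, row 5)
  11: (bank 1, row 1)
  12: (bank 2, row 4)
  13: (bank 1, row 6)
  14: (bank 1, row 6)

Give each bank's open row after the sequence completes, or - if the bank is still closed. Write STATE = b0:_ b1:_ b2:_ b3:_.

STATE = b0:5 b1:6 b2:4 b3:-

  [0] b2 r1: no row ⇒ E
  [1] b0 r6: no row ⇒ E
  [2] b2 r1: had r1 ⇒ H
  [3] b0 r0: had r6 ⇒ C
  [4] b1 r4: no row ⇒ E
  [5] b2 r1: had r1 ⇒ H
  [6] b1 r4: had r4 ⇒ H
  [7] b0 r5: had r0 ⇒ C
  [8] b1 r4: had r4 ⇒ H
  [9] b2 r1: had r1 ⇒ H
  [10] b2 r5: had r1 ⇒ C
  [11] b1 r1: had r4 ⇒ C
  [12] b2 r4: had r5 ⇒ C
  [13] b1 r6: had r1 ⇒ C
  [14] b1 r6: had r6 ⇒ H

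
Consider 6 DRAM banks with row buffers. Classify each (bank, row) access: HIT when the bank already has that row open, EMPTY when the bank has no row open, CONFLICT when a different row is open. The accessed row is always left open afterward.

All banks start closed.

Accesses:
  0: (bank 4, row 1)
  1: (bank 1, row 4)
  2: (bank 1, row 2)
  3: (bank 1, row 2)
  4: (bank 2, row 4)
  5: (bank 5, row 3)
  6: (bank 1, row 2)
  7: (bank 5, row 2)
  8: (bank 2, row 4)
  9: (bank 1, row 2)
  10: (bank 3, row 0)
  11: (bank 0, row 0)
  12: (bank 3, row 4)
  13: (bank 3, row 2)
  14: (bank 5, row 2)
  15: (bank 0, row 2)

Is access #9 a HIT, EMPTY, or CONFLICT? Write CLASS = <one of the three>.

0: bank 4 row 1 — prev None → EMPTY
1: bank 1 row 4 — prev None → EMPTY
2: bank 1 row 2 — prev 4 → CONFLICT
3: bank 1 row 2 — prev 2 → HIT
4: bank 2 row 4 — prev None → EMPTY
5: bank 5 row 3 — prev None → EMPTY
6: bank 1 row 2 — prev 2 → HIT
7: bank 5 row 2 — prev 3 → CONFLICT
8: bank 2 row 4 — prev 4 → HIT
9: bank 1 row 2 — prev 2 → HIT
10: bank 3 row 0 — prev None → EMPTY
11: bank 0 row 0 — prev None → EMPTY
12: bank 3 row 4 — prev 0 → CONFLICT
13: bank 3 row 2 — prev 4 → CONFLICT
14: bank 5 row 2 — prev 2 → HIT
15: bank 0 row 2 — prev 0 → CONFLICT

CLASS = HIT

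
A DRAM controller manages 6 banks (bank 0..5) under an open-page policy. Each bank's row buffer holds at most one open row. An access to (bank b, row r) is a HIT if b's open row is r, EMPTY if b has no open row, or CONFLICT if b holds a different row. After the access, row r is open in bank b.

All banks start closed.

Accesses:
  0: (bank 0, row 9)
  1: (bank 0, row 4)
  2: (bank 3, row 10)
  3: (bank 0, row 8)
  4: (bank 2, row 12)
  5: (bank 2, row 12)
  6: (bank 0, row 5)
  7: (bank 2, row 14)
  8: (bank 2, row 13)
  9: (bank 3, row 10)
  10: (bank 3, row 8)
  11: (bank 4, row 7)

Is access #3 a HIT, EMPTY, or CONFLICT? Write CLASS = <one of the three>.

  [0] b0 r9: no row ⇒ E
  [1] b0 r4: had r9 ⇒ C
  [2] b3 r10: no row ⇒ E
  [3] b0 r8: had r4 ⇒ C
  [4] b2 r12: no row ⇒ E
  [5] b2 r12: had r12 ⇒ H
  [6] b0 r5: had r8 ⇒ C
  [7] b2 r14: had r12 ⇒ C
  [8] b2 r13: had r14 ⇒ C
  [9] b3 r10: had r10 ⇒ H
  [10] b3 r8: had r10 ⇒ C
  [11] b4 r7: no row ⇒ E

CLASS = CONFLICT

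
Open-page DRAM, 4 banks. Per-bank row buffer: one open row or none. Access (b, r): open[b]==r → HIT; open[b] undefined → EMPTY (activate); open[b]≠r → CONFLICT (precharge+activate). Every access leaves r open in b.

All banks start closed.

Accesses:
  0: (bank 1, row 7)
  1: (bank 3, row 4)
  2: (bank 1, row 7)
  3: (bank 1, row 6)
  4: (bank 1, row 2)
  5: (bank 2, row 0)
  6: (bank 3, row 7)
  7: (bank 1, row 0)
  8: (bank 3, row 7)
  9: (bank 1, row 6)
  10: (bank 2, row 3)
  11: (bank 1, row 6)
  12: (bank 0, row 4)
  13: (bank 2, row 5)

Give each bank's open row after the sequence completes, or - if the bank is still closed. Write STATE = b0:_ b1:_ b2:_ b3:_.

0: bank 1 row 7 — prev None → EMPTY
1: bank 3 row 4 — prev None → EMPTY
2: bank 1 row 7 — prev 7 → HIT
3: bank 1 row 6 — prev 7 → CONFLICT
4: bank 1 row 2 — prev 6 → CONFLICT
5: bank 2 row 0 — prev None → EMPTY
6: bank 3 row 7 — prev 4 → CONFLICT
7: bank 1 row 0 — prev 2 → CONFLICT
8: bank 3 row 7 — prev 7 → HIT
9: bank 1 row 6 — prev 0 → CONFLICT
10: bank 2 row 3 — prev 0 → CONFLICT
11: bank 1 row 6 — prev 6 → HIT
12: bank 0 row 4 — prev None → EMPTY
13: bank 2 row 5 — prev 3 → CONFLICT

STATE = b0:4 b1:6 b2:5 b3:7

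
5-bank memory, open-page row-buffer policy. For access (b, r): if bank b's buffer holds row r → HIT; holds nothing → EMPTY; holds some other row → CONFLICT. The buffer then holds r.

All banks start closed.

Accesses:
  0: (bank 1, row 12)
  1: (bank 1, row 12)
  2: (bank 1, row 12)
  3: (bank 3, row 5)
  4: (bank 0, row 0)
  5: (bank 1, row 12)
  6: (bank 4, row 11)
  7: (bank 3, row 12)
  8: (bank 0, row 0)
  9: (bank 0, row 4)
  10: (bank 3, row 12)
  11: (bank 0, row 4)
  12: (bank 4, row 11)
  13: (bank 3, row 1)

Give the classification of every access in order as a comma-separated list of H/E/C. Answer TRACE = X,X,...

TRACE = E,H,H,E,E,H,E,C,H,C,H,H,H,C

#0 (1,12) E
#1 (1,12) H  (was 12)
#2 (1,12) H  (was 12)
#3 (3,5) E
#4 (0,0) E
#5 (1,12) H  (was 12)
#6 (4,11) E
#7 (3,12) C  (was 5)
#8 (0,0) H  (was 0)
#9 (0,4) C  (was 0)
#10 (3,12) H  (was 12)
#11 (0,4) H  (was 4)
#12 (4,11) H  (was 11)
#13 (3,1) C  (was 12)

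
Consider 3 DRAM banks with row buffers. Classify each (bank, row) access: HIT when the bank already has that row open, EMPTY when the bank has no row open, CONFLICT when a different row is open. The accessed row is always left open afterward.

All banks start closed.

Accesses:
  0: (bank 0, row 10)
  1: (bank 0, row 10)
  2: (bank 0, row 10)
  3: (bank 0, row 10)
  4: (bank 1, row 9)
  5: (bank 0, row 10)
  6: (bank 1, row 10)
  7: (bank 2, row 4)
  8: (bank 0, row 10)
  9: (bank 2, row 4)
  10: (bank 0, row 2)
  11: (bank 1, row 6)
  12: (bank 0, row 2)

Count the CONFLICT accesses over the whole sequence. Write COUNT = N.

COUNT = 3

#0 (0,10) E
#1 (0,10) H  (was 10)
#2 (0,10) H  (was 10)
#3 (0,10) H  (was 10)
#4 (1,9) E
#5 (0,10) H  (was 10)
#6 (1,10) C  (was 9)
#7 (2,4) E
#8 (0,10) H  (was 10)
#9 (2,4) H  (was 4)
#10 (0,2) C  (was 10)
#11 (1,6) C  (was 10)
#12 (0,2) H  (was 2)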